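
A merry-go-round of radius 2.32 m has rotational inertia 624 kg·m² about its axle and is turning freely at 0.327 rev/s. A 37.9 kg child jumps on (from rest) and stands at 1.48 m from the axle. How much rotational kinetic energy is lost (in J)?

No external torque acts about the axle; L_before = L_after.
Added inertia Σmr² = (37.9)(1.48)² = 83.02 kg·m²; I_f = 624.0 + 83.02 = 707.0 kg·m².
ω_f = I_p ω_i / I_f = (624.0)(0.327) / 707.0 = 0.2886 rev/s.
KE_i = ½(624.0)(2.055 rad/s)² = 1317 J; KE_f = ½(707.0)(1.813)² = 1162 J.

energy lost ≈ 155 J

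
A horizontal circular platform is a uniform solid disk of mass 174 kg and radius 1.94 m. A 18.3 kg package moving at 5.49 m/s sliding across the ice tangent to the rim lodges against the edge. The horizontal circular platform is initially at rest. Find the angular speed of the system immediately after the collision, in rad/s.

|ω_f| ≈ 0.492 rad/s

The axle reaction passes through the central axle and exerts no torque about it; angular momentum about the central axle is conserved through the impact.
I_p = ½(174)(1.94)² = 327.4 kg·m². Taking the sense of the package's angular momentum as positive, L_{package} = m v R = (18.3)(5.49)(1.94) = 194.9 kg·m²/s.
L_i = 0 + 194.9 = 194.9 kg·m²/s.
After sticking, I_f = I_p + m R² = 327.4 + (18.3)(1.94)² = 396.3 kg·m².
ω_f = L_i / I_f = 194.9 / 396.3 = 0.4918 rad/s.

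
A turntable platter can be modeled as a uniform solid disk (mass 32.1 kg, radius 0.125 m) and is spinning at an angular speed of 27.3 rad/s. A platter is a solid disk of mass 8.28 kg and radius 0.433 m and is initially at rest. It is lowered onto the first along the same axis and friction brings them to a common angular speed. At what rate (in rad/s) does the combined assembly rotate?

|ω_f| ≈ 6.67 rad/s

The coupling torques are internal; angular momentum about the shared axis is conserved.
Moments of inertia: I_A = ½(32.1)(0.125)² = 0.2508 kg·m²; I_B = ½(8.28)(0.433)² = 0.7762 kg·m².
Taking A's sense as positive: L = (0.2508)(27.3) = 6.846 kg·m²·rad/s.
Combined I = 0.2508 + 0.7762 = 1.027 kg·m².
ω_f = L / I = 6.846 / 1.027 = 6.666 rad/s.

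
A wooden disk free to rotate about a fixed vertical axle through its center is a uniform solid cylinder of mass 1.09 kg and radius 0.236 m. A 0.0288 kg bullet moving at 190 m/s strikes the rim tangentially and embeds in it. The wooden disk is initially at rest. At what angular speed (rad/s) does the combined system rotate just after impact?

|ω_f| ≈ 40.4 rad/s

About the axle the impulsive forces during the collision are internal, so angular momentum about that axis is conserved.
I_p = ½(1.09)(0.236)² = 0.03035 kg·m². Taking the sense of the bullet's angular momentum as positive, L_{bullet} = m v R = (0.0288)(190)(0.236) = 1.291 kg·m²/s.
L_i = 0 + 1.291 = 1.291 kg·m²/s.
After sticking, I_f = I_p + m R² = 0.03035 + (0.0288)(0.236)² = 0.03196 kg·m².
ω_f = L_i / I_f = 1.291 / 0.03196 = 40.41 rad/s.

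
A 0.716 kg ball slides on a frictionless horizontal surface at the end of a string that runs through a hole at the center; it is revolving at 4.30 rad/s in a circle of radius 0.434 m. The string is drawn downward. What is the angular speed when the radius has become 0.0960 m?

The constraining force is radial, so m r² ω about the center is conserved.
ω₂ = ω₁ (r₁/r₂)² = (4.30)(0.434/0.0960)² = 87.88 rad/s.

ω₂ ≈ 87.9 rad/s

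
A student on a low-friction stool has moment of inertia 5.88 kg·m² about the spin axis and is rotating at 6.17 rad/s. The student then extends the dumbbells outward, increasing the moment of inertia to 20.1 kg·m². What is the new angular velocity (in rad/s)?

ω₂ ≈ 1.80 rad/s

Angular momentum about the spin axis is conserved since the torque about it is zero.
ω₂ = I₁ω₁ / I₂ = (5.880)(6.17 rad/s) / (20.10) = 1.805 rad/s.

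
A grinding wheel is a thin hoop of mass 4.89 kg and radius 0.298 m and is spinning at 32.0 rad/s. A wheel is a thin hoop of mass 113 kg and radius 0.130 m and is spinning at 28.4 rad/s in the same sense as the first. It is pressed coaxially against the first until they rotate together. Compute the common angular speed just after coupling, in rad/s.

|ω_f| ≈ 29.1 rad/s

The coupling torques are internal; angular momentum about the shared axis is conserved.
Moments of inertia: I_A = (4.89)(0.298)² = 0.4343 kg·m²; I_B = (113)(0.130)² = 1.910 kg·m².
Taking A's sense as positive: L = (0.4343)(32.0) + (1.910)(28.4) = 68.13 kg·m²·rad/s.
Combined I = 0.4343 + 1.910 = 2.344 kg·m².
ω_f = L / I = 68.13 / 2.344 = 29.07 rad/s.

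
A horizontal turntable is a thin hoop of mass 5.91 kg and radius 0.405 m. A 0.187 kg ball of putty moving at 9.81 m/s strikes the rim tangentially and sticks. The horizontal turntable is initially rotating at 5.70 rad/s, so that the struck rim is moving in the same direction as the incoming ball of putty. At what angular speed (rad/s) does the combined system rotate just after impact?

|ω_f| ≈ 6.27 rad/s

The axle reaction passes through the axle and exerts no torque about it; angular momentum about the axle is conserved through the impact.
I_p = (5.91)(0.405)² = 0.9694 kg·m². Taking the sense of the ball of putty's angular momentum as positive, L_{ball} = m v R = (0.187)(9.81)(0.405) = 0.7430 kg·m²/s.
L_i = +I_p ω_p + m v R = +(0.9694)(5.70) + 0.7430 = 6.268 kg·m²/s.
After sticking, I_f = I_p + m R² = 0.9694 + (0.187)(0.405)² = 1.000 kg·m².
ω_f = L_i / I_f = 6.268 / 1.000 = 6.268 rad/s.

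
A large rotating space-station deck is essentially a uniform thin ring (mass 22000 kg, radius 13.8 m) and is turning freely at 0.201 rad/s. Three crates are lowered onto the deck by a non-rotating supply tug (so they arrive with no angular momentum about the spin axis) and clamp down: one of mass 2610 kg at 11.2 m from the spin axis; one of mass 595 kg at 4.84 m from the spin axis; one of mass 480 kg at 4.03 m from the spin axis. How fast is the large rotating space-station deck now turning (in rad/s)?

No external torque acts about the spin axis; L_before = L_after.
I_p = (22000)(13.8)² = 4.190e+06 kg·m².
Added inertia Σmr² = (2610)(11.2)² + (595)(4.84)² + (480)(4.03)² = 3.491e+05 kg·m²; I_f = 4.190e+06 + 3.491e+05 = 4.539e+06 kg·m².
ω_f = I_p ω_i / I_f = (4.190e+06)(0.201) / 4.539e+06 = 0.1855 rad/s.

ω_f ≈ 0.186 rad/s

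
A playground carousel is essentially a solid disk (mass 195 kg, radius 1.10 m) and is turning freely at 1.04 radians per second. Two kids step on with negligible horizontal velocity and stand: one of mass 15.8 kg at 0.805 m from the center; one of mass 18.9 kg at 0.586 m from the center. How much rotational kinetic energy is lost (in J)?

The added mass arrives with no angular momentum about the center, and any external torque about the center is negligible, so the system's angular momentum is conserved.
I_p = ½(195)(1.10)² = 118.0 kg·m².
Added inertia Σmr² = (15.8)(0.805)² + (18.9)(0.586)² = 16.73 kg·m²; I_f = 118.0 + 16.73 = 134.7 kg·m².
ω_f = I_p ω_i / I_f = (118.0)(1.04) / 134.7 = 0.9108 rad/s.
KE_i = ½(118.0)(1.040 rad/s)² = 63.80 J; KE_f = ½(134.7)(0.9108)² = 55.88 J.

energy lost ≈ 7.92 J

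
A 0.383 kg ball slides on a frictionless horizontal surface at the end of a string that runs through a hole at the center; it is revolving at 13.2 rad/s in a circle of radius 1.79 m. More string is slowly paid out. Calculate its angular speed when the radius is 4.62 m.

ω₂ ≈ 1.98 rad/s

The constraining force is radial, so m r² ω about the center is conserved.
ω₂ = ω₁ (r₁/r₂)² = (13.2)(1.79/4.62)² = 1.982 rad/s.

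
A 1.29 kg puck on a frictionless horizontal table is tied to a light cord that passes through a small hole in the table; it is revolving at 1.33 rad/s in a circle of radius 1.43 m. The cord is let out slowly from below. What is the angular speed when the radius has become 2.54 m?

ω₂ ≈ 0.422 rad/s

The constraining force is radial, so m r² ω about the center is conserved.
ω₂ = ω₁ (r₁/r₂)² = (1.33)(1.43/2.54)² = 0.4216 rad/s.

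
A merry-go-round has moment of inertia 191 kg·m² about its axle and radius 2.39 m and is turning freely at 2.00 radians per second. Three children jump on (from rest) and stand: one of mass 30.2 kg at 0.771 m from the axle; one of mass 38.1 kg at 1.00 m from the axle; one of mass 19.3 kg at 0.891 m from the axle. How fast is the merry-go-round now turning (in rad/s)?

ω_f ≈ 1.46 rad/s

No external torque acts about the axle; L_before = L_after.
Added inertia Σmr² = (30.2)(0.771)² + (38.1)(1.00)² + (19.3)(0.891)² = 71.37 kg·m²; I_f = 191.0 + 71.37 = 262.4 kg·m².
ω_f = I_p ω_i / I_f = (191.0)(2.00) / 262.4 = 1.456 rad/s.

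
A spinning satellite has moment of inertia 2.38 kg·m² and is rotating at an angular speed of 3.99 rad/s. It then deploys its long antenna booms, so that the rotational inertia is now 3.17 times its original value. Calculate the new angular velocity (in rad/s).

With no external torque about the axis, L is conserved: I₁ω₁ = I₂ω₂.
I₂ = 3.17 × 2.38 = 7.545 kg·m².
ω₂ = I₁ω₁ / I₂ = (2.380)(3.99 rad/s) / (7.545) = 1.259 rad/s.

ω₂ ≈ 1.26 rad/s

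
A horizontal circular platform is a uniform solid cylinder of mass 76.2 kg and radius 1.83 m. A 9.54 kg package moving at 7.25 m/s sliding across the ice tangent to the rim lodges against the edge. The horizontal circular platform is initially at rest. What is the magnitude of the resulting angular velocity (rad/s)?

About the central axle the impulsive forces during the collision are internal, so angular momentum about that axis is conserved.
I_p = ½(76.2)(1.83)² = 127.6 kg·m². Taking the sense of the package's angular momentum as positive, L_{package} = m v R = (9.54)(7.25)(1.83) = 126.6 kg·m²/s.
L_i = 0 + 126.6 = 126.6 kg·m²/s.
After sticking, I_f = I_p + m R² = 127.6 + (9.54)(1.83)² = 159.5 kg·m².
ω_f = L_i / I_f = 126.6 / 159.5 = 0.7933 rad/s.

|ω_f| ≈ 0.793 rad/s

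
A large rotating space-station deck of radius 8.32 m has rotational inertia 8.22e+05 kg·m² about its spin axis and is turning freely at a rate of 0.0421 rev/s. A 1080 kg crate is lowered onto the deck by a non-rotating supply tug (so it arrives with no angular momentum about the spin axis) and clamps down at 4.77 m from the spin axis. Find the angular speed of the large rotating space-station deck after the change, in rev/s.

No external torque acts about the spin axis; L_before = L_after.
Added inertia Σmr² = (1080)(4.77)² = 24570 kg·m²; I_f = 8.220e+05 + 24570 = 8.466e+05 kg·m².
ω_f = I_p ω_i / I_f = (8.220e+05)(0.0421) / 8.466e+05 = 0.04088 rev/s.

ω_f ≈ 0.0409 rev/s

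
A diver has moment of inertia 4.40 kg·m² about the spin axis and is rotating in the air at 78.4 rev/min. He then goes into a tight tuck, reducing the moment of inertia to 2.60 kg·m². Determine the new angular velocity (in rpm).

Angular momentum about the spin axis is conserved since the torque about it is zero.
ω₂ = I₁ω₁ / I₂ = (4.400)(78.4 rpm) / (2.600) = 132.7 rpm.

ω₂ ≈ 133 rpm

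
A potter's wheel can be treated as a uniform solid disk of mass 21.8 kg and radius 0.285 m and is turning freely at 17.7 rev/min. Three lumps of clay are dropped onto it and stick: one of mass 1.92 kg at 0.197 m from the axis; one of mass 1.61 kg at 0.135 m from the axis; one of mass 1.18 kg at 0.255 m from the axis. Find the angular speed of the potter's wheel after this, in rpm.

The added mass arrives with no angular momentum about the axis, and any external torque about the axis is negligible, so the system's angular momentum is conserved.
I_p = ½(21.8)(0.285)² = 0.8854 kg·m².
Added inertia Σmr² = (1.92)(0.197)² + (1.61)(0.135)² + (1.18)(0.255)² = 0.1806 kg·m²; I_f = 0.8854 + 0.1806 = 1.066 kg·m².
ω_f = I_p ω_i / I_f = (0.8854)(17.7) / 1.066 = 14.70 rpm.

ω_f ≈ 14.7 rpm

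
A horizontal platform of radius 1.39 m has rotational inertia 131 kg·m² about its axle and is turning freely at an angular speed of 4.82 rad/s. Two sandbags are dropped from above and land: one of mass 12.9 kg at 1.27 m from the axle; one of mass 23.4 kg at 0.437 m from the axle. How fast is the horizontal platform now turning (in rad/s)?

ω_f ≈ 4.04 rad/s

The added mass arrives with no angular momentum about the axle, and any external torque about the axle is negligible, so the system's angular momentum is conserved.
Added inertia Σmr² = (12.9)(1.27)² + (23.4)(0.437)² = 25.28 kg·m²; I_f = 131.0 + 25.28 = 156.3 kg·m².
ω_f = I_p ω_i / I_f = (131.0)(4.82) / 156.3 = 4.040 rad/s.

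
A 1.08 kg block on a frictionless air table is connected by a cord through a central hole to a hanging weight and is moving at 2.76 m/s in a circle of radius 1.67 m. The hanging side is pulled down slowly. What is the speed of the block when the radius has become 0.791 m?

v₂ ≈ 5.83 m/s

Central (radial) force ⇒ zero torque about the center ⇒ m v r is constant.
v₂ = v₁ r₁ / r₂ = (2.76)(1.67) / (0.791) = 5.827 m/s.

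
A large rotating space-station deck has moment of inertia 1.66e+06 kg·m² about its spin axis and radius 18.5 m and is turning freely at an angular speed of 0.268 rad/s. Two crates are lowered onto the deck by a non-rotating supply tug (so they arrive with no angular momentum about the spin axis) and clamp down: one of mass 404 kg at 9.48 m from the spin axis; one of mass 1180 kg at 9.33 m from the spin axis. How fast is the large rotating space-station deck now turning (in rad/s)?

The added mass arrives with no angular momentum about the spin axis, and any external torque about the spin axis is negligible, so the system's angular momentum is conserved.
Added inertia Σmr² = (404)(9.48)² + (1180)(9.33)² = 1.390e+05 kg·m²; I_f = 1.660e+06 + 1.390e+05 = 1.799e+06 kg·m².
ω_f = I_p ω_i / I_f = (1.660e+06)(0.268) / 1.799e+06 = 0.2473 rad/s.

ω_f ≈ 0.247 rad/s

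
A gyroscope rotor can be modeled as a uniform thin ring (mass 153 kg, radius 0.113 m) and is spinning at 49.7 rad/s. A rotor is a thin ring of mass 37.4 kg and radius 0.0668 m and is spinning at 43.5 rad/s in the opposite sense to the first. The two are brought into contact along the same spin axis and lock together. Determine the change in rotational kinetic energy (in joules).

ΔKE ≈ -668 J

The coupling torques are internal; angular momentum about the shared axis is conserved.
Moments of inertia: I_A = (153)(0.113)² = 1.954 kg·m²; I_B = (37.4)(0.0668)² = 0.1669 kg·m².
Taking A's sense as positive: L = (1.954)(49.7) − (0.1669)(43.5) = 89.84 kg·m²·rad/s.
Combined I = 1.954 + 0.1669 = 2.121 kg·m².
ω_f = L / I = 89.84 / 2.121 = 42.37 rad/s.
KE_i = ½ΣIω² = 2571 J; KE_f = ½(2.121)(42.37)² = 1903 J.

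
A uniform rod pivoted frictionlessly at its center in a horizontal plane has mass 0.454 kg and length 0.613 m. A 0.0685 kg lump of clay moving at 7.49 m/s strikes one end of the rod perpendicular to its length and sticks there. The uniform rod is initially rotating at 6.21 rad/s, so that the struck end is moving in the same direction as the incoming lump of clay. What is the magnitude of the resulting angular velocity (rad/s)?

The axle reaction passes through the pivot and exerts no torque about it; angular momentum about the pivot is conserved through the impact.
I_p = (1/12)(0.454)(0.613)² = 0.01422 kg·m². Taking the sense of the lump of clay's angular momentum as positive, L_{lump} = m v R = (0.0685)(7.49)(0.613/2) = 0.1573 kg·m²/s.
L_i = +I_p ω_p + m v R = +(0.01422)(6.21) + 0.1573 = 0.2455 kg·m²/s.
After sticking, I_f = I_p + m R² = 0.01422 + (0.0685)(0.613/2)² = 0.02065 kg·m².
ω_f = L_i / I_f = 0.2455 / 0.02065 = 11.89 rad/s.

|ω_f| ≈ 11.9 rad/s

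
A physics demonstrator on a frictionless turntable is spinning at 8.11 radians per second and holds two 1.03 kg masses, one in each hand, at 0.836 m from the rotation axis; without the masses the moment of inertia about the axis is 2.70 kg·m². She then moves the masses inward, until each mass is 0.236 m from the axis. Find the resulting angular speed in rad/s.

Angular momentum about the spin axis is conserved since the torque about it is zero.
I₁ = 2.70 + 2(1.03)(0.836)² = 4.140 kg·m²; I₂ = 2.70 + 2(1.03)(0.236)² = 2.815 kg·m².
ω₂ = I₁ω₁ / I₂ = (4.140)(8.11 rad/s) / (2.815) = 11.93 rad/s.

ω₂ ≈ 11.9 rad/s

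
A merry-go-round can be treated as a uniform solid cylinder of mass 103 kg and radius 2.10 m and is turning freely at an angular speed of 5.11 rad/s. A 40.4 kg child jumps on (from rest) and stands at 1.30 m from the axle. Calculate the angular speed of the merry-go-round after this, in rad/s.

ω_f ≈ 3.93 rad/s

The added mass arrives with no angular momentum about the axle, and any external torque about the axle is negligible, so the system's angular momentum is conserved.
I_p = ½(103)(2.10)² = 227.1 kg·m².
Added inertia Σmr² = (40.4)(1.30)² = 68.28 kg·m²; I_f = 227.1 + 68.28 = 295.4 kg·m².
ω_f = I_p ω_i / I_f = (227.1)(5.11) / 295.4 = 3.929 rad/s.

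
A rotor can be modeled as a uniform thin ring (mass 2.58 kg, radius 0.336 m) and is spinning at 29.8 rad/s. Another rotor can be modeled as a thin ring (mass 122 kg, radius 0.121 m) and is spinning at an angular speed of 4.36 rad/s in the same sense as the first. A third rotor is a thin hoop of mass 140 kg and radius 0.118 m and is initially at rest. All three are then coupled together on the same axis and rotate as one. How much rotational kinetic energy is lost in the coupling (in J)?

No external torque acts about the common axis, so total angular momentum is conserved.
Moments of inertia: I_A = (2.58)(0.336)² = 0.2913 kg·m²; I_B = (122)(0.121)² = 1.786 kg·m²; I_C = (140)(0.118)² = 1.949 kg·m².
Taking A's sense as positive: L = (0.2913)(29.8) + (1.786)(4.36) = 16.47 kg·m²·rad/s.
Combined I = 0.2913 + 1.786 + 1.949 = 4.027 kg·m².
ω_f = L / I = 16.47 / 4.027 = 4.090 rad/s.
KE_i = ½ΣIω² = 146.3 J; KE_f = ½(4.027)(4.090)² = 33.67 J.

ΔKE lost ≈ 113 J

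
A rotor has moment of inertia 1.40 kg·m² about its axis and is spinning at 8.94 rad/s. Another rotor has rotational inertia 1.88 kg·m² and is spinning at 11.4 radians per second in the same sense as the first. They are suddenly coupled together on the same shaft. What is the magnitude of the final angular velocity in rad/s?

|ω_f| ≈ 10.3 rad/s

No external torque acts about the common axis, so total angular momentum is conserved.
Taking A's sense as positive: L = (1.400)(8.94) + (1.880)(11.4) = 33.95 kg·m²·rad/s.
Combined I = 1.400 + 1.880 = 3.280 kg·m².
ω_f = L / I = 33.95 / 3.280 = 10.35 rad/s.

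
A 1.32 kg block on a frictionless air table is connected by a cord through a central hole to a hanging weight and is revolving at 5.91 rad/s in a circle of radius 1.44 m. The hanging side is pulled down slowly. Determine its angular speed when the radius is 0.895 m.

ω₂ ≈ 15.3 rad/s

No torque about the axis ⇒ m r₁² ω₁ = m r₂² ω₂.
ω₂ = ω₁ (r₁/r₂)² = (5.91)(1.44/0.895)² = 15.30 rad/s.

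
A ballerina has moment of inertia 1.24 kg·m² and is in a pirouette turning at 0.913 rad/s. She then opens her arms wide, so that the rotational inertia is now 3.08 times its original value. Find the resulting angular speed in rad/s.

ω₂ ≈ 0.296 rad/s

With no external torque about the axis, L is conserved: I₁ω₁ = I₂ω₂.
I₂ = 3.08 × 1.24 = 3.819 kg·m².
ω₂ = I₁ω₁ / I₂ = (1.240)(0.913 rad/s) / (3.819) = 0.2964 rad/s.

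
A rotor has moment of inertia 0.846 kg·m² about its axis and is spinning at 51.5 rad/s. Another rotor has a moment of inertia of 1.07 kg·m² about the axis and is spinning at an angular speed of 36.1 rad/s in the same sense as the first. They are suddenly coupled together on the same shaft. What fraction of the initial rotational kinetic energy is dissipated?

No external torque acts about the common axis, so total angular momentum is conserved.
Taking A's sense as positive: L = (0.8460)(51.5) + (1.070)(36.1) = 82.20 kg·m²·rad/s.
Combined I = 0.8460 + 1.070 = 1.916 kg·m².
ω_f = L / I = 82.20 / 1.916 = 42.90 rad/s.
KE_i = ½ΣIω² = 1819 J; KE_f = ½(1.916)(42.90)² = 1763 J.
Fraction dissipated = (KE_i − KE_f)/KE_i = 0.03080.

fraction ≈ 0.0308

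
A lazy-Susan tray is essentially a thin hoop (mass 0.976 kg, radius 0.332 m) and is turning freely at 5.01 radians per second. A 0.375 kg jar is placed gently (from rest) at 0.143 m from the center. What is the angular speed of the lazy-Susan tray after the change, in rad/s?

The added mass arrives with no angular momentum about the center, and any external torque about the center is negligible, so the system's angular momentum is conserved.
I_p = (0.976)(0.332)² = 0.1076 kg·m².
Added inertia Σmr² = (0.375)(0.143)² = 0.007668 kg·m²; I_f = 0.1076 + 0.007668 = 0.1152 kg·m².
ω_f = I_p ω_i / I_f = (0.1076)(5.01) / 0.1152 = 4.677 rad/s.

ω_f ≈ 4.68 rad/s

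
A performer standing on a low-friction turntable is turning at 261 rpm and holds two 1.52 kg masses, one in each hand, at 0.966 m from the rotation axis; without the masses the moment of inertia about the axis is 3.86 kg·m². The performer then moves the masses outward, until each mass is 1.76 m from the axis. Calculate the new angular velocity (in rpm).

ω₂ ≈ 132 rpm

No external torque acts about the spin axis, so angular momentum is conserved.
I₁ = 3.86 + 2(1.52)(0.966)² = 6.697 kg·m²; I₂ = 3.86 + 2(1.52)(1.76)² = 13.28 kg·m².
ω₂ = I₁ω₁ / I₂ = (6.697)(261 rpm) / (13.28) = 131.6 rpm.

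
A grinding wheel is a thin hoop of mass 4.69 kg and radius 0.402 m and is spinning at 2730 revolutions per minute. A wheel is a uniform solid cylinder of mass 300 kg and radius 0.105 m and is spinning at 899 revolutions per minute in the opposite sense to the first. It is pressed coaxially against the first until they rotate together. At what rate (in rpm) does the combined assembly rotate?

No external torque acts about the common axis, so total angular momentum is conserved.
Moments of inertia: I_A = (4.69)(0.402)² = 0.7579 kg·m²; I_B = ½(300)(0.105)² = 1.654 kg·m².
Taking A's sense as positive: L = (0.7579)(2730) − (1.654)(899) = 582.4 kg·m²·rpm.
Combined I = 0.7579 + 1.654 = 2.412 kg·m².
ω_f = L / I = 582.4 / 2.412 = 241.5 rpm.

|ω_f| ≈ 241 rpm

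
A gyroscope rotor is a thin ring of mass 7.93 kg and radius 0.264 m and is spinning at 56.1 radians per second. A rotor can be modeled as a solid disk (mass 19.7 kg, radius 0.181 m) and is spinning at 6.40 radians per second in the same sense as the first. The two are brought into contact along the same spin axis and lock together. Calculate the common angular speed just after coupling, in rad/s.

|ω_f| ≈ 37.8 rad/s

No external torque acts about the common axis, so total angular momentum is conserved.
Moments of inertia: I_A = (7.93)(0.264)² = 0.5527 kg·m²; I_B = ½(19.7)(0.181)² = 0.3227 kg·m².
Taking A's sense as positive: L = (0.5527)(56.1) + (0.3227)(6.40) = 33.07 kg·m²·rad/s.
Combined I = 0.5527 + 0.3227 = 0.8754 kg·m².
ω_f = L / I = 33.07 / 0.8754 = 37.78 rad/s.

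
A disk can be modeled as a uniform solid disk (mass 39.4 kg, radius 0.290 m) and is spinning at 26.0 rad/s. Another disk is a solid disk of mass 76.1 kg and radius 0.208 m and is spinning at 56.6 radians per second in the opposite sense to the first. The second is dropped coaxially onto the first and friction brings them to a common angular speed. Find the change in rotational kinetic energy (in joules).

The coupling torques are internal; angular momentum about the shared axis is conserved.
Moments of inertia: I_A = ½(39.4)(0.290)² = 1.657 kg·m²; I_B = ½(76.1)(0.208)² = 1.646 kg·m².
Taking A's sense as positive: L = (1.657)(26.0) − (1.646)(56.6) = -50.10 kg·m²·rad/s.
Combined I = 1.657 + 1.646 = 3.303 kg·m².
ω_f = L / I = -50.10 / 3.303 = -15.17 rad/s.
KE_i = ½ΣIω² = 3197 J; KE_f = ½(3.303)(15.17)² = 379.9 J.

ΔKE ≈ -2820 J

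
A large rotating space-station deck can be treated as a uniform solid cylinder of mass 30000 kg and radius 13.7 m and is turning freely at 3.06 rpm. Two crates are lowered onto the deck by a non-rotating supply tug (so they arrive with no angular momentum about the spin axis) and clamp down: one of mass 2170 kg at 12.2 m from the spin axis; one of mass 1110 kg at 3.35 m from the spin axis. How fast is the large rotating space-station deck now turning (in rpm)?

ω_f ≈ 2.73 rpm

The added mass arrives with no angular momentum about the spin axis, and any external torque about the spin axis is negligible, so the system's angular momentum is conserved.
I_p = ½(30000)(13.7)² = 2.815e+06 kg·m².
Added inertia Σmr² = (2170)(12.2)² + (1110)(3.35)² = 3.354e+05 kg·m²; I_f = 2.815e+06 + 3.354e+05 = 3.151e+06 kg·m².
ω_f = I_p ω_i / I_f = (2.815e+06)(3.06) / 3.151e+06 = 2.734 rpm.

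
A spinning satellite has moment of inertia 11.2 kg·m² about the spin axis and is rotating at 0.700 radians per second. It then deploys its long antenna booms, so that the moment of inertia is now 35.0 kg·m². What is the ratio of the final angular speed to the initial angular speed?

ω₂/ω₁ ≈ 0.320

With no external torque about the axis, L is conserved: I₁ω₁ = I₂ω₂.
ω₂/ω₁ = I₁/I₂ = 11.20 / 35.00 = 0.3200.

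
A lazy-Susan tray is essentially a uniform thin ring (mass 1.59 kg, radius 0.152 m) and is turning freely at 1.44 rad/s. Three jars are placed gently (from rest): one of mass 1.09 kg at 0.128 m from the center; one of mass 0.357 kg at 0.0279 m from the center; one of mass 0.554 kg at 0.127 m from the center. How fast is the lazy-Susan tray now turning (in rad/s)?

The added mass arrives with no angular momentum about the center, and any external torque about the center is negligible, so the system's angular momentum is conserved.
I_p = (1.59)(0.152)² = 0.03674 kg·m².
Added inertia Σmr² = (1.09)(0.128)² + (0.357)(0.0279)² + (0.554)(0.127)² = 0.02707 kg·m²; I_f = 0.03674 + 0.02707 = 0.06381 kg·m².
ω_f = I_p ω_i / I_f = (0.03674)(1.44) / 0.06381 = 0.8290 rad/s.

ω_f ≈ 0.829 rad/s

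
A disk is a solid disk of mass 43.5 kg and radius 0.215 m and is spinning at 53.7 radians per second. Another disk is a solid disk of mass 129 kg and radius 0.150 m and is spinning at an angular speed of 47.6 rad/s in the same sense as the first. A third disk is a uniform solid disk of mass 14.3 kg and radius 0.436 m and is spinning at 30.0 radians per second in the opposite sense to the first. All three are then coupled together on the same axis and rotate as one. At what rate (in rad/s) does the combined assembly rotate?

|ω_f| ≈ 21.6 rad/s

No external torque acts about the common axis, so total angular momentum is conserved.
Moments of inertia: I_A = ½(43.5)(0.215)² = 1.005 kg·m²; I_B = ½(129)(0.150)² = 1.451 kg·m²; I_C = ½(14.3)(0.436)² = 1.359 kg·m².
Taking A's sense as positive: L = (1.005)(53.7) + (1.451)(47.6) − (1.359)(30.0) = 82.29 kg·m²·rad/s.
Combined I = 1.005 + 1.451 + 1.359 = 3.816 kg·m².
ω_f = L / I = 82.29 / 3.816 = 21.57 rad/s.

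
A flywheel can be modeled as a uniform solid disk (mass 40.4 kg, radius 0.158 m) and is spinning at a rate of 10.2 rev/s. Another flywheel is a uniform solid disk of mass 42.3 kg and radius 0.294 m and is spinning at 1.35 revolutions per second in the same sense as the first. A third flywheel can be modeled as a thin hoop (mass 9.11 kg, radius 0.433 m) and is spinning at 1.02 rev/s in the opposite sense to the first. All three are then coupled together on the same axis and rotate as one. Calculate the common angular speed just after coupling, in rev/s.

|ω_f| ≈ 1.45 rev/s

No external torque acts about the common axis, so total angular momentum is conserved.
Moments of inertia: I_A = ½(40.4)(0.158)² = 0.5043 kg·m²; I_B = ½(42.3)(0.294)² = 1.828 kg·m²; I_C = (9.11)(0.433)² = 1.708 kg·m².
Taking A's sense as positive: L = (0.5043)(10.2) + (1.828)(1.35) − (1.708)(1.02) = 5.869 kg·m²·rev/s.
Combined I = 0.5043 + 1.828 + 1.708 = 4.040 kg·m².
ω_f = L / I = 5.869 / 4.040 = 1.453 rev/s.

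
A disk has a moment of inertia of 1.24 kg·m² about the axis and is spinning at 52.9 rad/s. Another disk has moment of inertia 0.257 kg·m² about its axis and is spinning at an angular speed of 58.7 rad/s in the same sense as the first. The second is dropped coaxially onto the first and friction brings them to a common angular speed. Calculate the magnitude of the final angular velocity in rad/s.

The coupling torques are internal; angular momentum about the shared axis is conserved.
Taking A's sense as positive: L = (1.240)(52.9) + (0.2570)(58.7) = 80.68 kg·m²·rad/s.
Combined I = 1.240 + 0.2570 = 1.497 kg·m².
ω_f = L / I = 80.68 / 1.497 = 53.90 rad/s.

|ω_f| ≈ 53.9 rad/s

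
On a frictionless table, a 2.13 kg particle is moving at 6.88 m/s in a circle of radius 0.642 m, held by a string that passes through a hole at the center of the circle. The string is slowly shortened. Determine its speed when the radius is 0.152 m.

v₂ ≈ 29.1 m/s

Central (radial) force ⇒ zero torque about the center ⇒ m v r is constant.
v₂ = v₁ r₁ / r₂ = (6.88)(0.642) / (0.152) = 29.06 m/s.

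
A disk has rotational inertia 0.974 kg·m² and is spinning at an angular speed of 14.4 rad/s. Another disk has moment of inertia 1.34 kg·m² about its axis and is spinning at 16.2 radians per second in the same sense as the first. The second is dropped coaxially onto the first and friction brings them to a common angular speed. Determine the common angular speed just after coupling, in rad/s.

No external torque acts about the common axis, so total angular momentum is conserved.
Taking A's sense as positive: L = (0.9740)(14.4) + (1.340)(16.2) = 35.73 kg·m²·rad/s.
Combined I = 0.9740 + 1.340 = 2.314 kg·m².
ω_f = L / I = 35.73 / 2.314 = 15.44 rad/s.

|ω_f| ≈ 15.4 rad/s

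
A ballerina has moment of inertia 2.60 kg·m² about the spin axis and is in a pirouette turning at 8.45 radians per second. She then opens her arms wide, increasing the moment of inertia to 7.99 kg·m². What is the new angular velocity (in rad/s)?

ω₂ ≈ 2.75 rad/s

No external torque acts about the spin axis, so angular momentum is conserved.
ω₂ = I₁ω₁ / I₂ = (2.600)(8.45 rad/s) / (7.990) = 2.750 rad/s.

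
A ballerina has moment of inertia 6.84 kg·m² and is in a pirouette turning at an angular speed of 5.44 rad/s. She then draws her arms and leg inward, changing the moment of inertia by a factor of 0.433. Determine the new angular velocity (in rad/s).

No external torque acts about the spin axis, so angular momentum is conserved.
I₂ = 0.433 × 6.84 = 2.962 kg·m².
ω₂ = I₁ω₁ / I₂ = (6.840)(5.44 rad/s) / (2.962) = 12.56 rad/s.

ω₂ ≈ 12.6 rad/s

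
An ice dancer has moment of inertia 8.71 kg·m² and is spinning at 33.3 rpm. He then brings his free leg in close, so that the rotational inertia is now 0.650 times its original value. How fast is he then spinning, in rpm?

ω₂ ≈ 51.2 rpm

With no external torque about the axis, L is conserved: I₁ω₁ = I₂ω₂.
I₂ = 0.650 × 8.71 = 5.662 kg·m².
ω₂ = I₁ω₁ / I₂ = (8.710)(33.3 rpm) / (5.662) = 51.23 rpm.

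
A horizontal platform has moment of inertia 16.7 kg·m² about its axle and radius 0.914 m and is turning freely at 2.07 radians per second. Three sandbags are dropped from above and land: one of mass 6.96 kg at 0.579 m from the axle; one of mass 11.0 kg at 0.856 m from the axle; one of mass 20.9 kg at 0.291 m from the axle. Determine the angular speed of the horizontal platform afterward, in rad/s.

The added mass arrives with no angular momentum about the axle, and any external torque about the axle is negligible, so the system's angular momentum is conserved.
Added inertia Σmr² = (6.96)(0.579)² + (11.0)(0.856)² + (20.9)(0.291)² = 12.16 kg·m²; I_f = 16.70 + 12.16 = 28.86 kg·m².
ω_f = I_p ω_i / I_f = (16.70)(2.07) / 28.86 = 1.198 rad/s.

ω_f ≈ 1.20 rad/s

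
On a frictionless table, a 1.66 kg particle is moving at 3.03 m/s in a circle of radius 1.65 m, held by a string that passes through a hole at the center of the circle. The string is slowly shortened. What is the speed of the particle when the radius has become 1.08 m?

The only horizontal force on the mass is along the cord (radial), so it exerts no torque about the hole and angular momentum m v r is conserved.
v₂ = v₁ r₁ / r₂ = (3.03)(1.65) / (1.08) = 4.629 m/s.

v₂ ≈ 4.63 m/s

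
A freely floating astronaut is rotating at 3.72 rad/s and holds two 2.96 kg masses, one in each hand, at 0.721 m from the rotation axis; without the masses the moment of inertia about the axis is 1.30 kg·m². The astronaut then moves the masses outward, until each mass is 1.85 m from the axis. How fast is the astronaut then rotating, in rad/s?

ω₂ ≈ 0.755 rad/s

Angular momentum about the spin axis is conserved since the torque about it is zero.
I₁ = 1.30 + 2(2.96)(0.721)² = 4.377 kg·m²; I₂ = 1.30 + 2(2.96)(1.85)² = 21.56 kg·m².
ω₂ = I₁ω₁ / I₂ = (4.377)(3.72 rad/s) / (21.56) = 0.7553 rad/s.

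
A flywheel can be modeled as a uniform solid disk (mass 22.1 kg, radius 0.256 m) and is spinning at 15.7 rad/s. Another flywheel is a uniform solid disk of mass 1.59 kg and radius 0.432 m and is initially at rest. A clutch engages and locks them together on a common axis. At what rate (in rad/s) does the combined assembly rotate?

|ω_f| ≈ 13.0 rad/s

The coupling torques are internal; angular momentum about the shared axis is conserved.
Moments of inertia: I_A = ½(22.1)(0.256)² = 0.7242 kg·m²; I_B = ½(1.59)(0.432)² = 0.1484 kg·m².
Taking A's sense as positive: L = (0.7242)(15.7) = 11.37 kg·m²·rad/s.
Combined I = 0.7242 + 0.1484 = 0.8725 kg·m².
ω_f = L / I = 11.37 / 0.8725 = 13.03 rad/s.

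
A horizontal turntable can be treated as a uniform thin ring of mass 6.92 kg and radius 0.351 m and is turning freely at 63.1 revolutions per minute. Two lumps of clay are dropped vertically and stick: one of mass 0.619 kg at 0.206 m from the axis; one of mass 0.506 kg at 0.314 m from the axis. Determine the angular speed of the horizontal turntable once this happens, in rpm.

ω_f ≈ 57.9 rpm

The added mass arrives with no angular momentum about the axis, and any external torque about the axis is negligible, so the system's angular momentum is conserved.
I_p = (6.92)(0.351)² = 0.8526 kg·m².
Added inertia Σmr² = (0.619)(0.206)² + (0.506)(0.314)² = 0.07616 kg·m²; I_f = 0.8526 + 0.07616 = 0.9287 kg·m².
ω_f = I_p ω_i / I_f = (0.8526)(63.1) / 0.9287 = 57.93 rpm.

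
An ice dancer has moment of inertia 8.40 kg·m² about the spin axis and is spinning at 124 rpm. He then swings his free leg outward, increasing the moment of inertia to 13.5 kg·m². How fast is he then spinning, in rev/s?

ω₂ ≈ 1.29 rev/s

With no external torque about the axis, L is conserved: I₁ω₁ = I₂ω₂.
ω₂ = I₁ω₁ / I₂ = (8.400)(124 rpm) / (13.50) = 77.16 rpm = 1.286 rev/s.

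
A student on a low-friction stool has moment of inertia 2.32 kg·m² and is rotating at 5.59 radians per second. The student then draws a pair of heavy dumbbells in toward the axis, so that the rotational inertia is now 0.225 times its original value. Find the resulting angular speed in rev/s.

ω₂ ≈ 3.95 rev/s

No external torque acts about the spin axis, so angular momentum is conserved.
I₂ = 0.225 × 2.32 = 0.5220 kg·m².
ω₂ = I₁ω₁ / I₂ = (2.320)(5.59 rad/s) / (0.5220) = 24.84 rad/s = 3.954 rev/s.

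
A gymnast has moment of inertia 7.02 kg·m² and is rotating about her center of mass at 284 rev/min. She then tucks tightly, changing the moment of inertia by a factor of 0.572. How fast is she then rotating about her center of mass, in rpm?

ω₂ ≈ 497 rpm

No external torque acts about the spin axis, so angular momentum is conserved.
I₂ = 0.572 × 7.02 = 4.015 kg·m².
ω₂ = I₁ω₁ / I₂ = (7.020)(284 rpm) / (4.015) = 496.5 rpm.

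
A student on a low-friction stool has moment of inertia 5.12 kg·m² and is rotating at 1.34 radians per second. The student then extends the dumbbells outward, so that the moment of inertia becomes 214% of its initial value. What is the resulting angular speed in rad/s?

ω₂ ≈ 0.626 rad/s

With no external torque about the axis, L is conserved: I₁ω₁ = I₂ω₂.
I₂ = 2.14 × 5.12 = 10.96 kg·m².
ω₂ = I₁ω₁ / I₂ = (5.120)(1.34 rad/s) / (10.96) = 0.6262 rad/s.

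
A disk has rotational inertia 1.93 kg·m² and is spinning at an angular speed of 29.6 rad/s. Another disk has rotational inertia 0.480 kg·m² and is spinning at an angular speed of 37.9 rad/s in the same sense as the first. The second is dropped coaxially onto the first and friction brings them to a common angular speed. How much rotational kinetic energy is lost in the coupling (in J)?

ΔKE lost ≈ 13.2 J

No external torque acts about the common axis, so total angular momentum is conserved.
Taking A's sense as positive: L = (1.930)(29.6) + (0.4800)(37.9) = 75.32 kg·m²·rad/s.
Combined I = 1.930 + 0.4800 = 2.410 kg·m².
ω_f = L / I = 75.32 / 2.410 = 31.25 rad/s.
KE_i = ½ΣIω² = 1190 J; KE_f = ½(2.410)(31.25)² = 1177 J.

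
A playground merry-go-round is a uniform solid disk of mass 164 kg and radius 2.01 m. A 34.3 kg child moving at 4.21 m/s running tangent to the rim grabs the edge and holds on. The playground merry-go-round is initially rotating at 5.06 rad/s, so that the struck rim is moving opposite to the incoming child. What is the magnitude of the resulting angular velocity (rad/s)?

The axle reaction passes through the axle and exerts no torque about it; angular momentum about the axle is conserved through the impact.
I_p = ½(164)(2.01)² = 331.3 kg·m². Taking the sense of the child's angular momentum as positive, L_{child} = m v R = (34.3)(4.21)(2.01) = 290.3 kg·m²/s.
L_i = −I_p ω_p + m v R = −(331.3)(5.06) + 290.3 = -1386 kg·m²/s.
After sticking, I_f = I_p + m R² = 331.3 + (34.3)(2.01)² = 469.9 kg·m².
ω_f = L_i / I_f = -1386 / 469.9 = -2.950 rad/s.

|ω_f| ≈ 2.95 rad/s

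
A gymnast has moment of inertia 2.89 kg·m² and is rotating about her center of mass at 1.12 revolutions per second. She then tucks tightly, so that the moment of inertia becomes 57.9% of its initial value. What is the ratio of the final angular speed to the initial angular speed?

ω₂/ω₁ ≈ 1.73

Angular momentum about the spin axis is conserved since the torque about it is zero.
I₂ = 0.579 × 2.89 = 1.673 kg·m².
ω₂/ω₁ = I₁/I₂ = 2.890 / 1.673 = 1.727.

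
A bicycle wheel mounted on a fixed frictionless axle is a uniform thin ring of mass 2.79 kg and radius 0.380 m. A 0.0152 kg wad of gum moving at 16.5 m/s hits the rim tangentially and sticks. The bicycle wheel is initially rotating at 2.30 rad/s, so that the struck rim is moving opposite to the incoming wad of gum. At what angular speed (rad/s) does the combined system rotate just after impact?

The axle reaction passes through the axle and exerts no torque about it; angular momentum about the axle is conserved through the impact.
I_p = (2.79)(0.380)² = 0.4029 kg·m². Taking the sense of the wad of gum's angular momentum as positive, L_{wad} = m v R = (0.0152)(16.5)(0.380) = 0.09530 kg·m²/s.
L_i = −I_p ω_p + m v R = −(0.4029)(2.30) + 0.09530 = -0.8313 kg·m²/s.
After sticking, I_f = I_p + m R² = 0.4029 + (0.0152)(0.380)² = 0.4051 kg·m².
ω_f = L_i / I_f = -0.8313 / 0.4051 = -2.052 rad/s.

|ω_f| ≈ 2.05 rad/s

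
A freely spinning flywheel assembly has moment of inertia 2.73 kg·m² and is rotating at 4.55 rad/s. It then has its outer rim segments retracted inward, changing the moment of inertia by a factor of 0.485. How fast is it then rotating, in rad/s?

No external torque acts about the spin axis, so angular momentum is conserved.
I₂ = 0.485 × 2.73 = 1.324 kg·m².
ω₂ = I₁ω₁ / I₂ = (2.730)(4.55 rad/s) / (1.324) = 9.381 rad/s.

ω₂ ≈ 9.38 rad/s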